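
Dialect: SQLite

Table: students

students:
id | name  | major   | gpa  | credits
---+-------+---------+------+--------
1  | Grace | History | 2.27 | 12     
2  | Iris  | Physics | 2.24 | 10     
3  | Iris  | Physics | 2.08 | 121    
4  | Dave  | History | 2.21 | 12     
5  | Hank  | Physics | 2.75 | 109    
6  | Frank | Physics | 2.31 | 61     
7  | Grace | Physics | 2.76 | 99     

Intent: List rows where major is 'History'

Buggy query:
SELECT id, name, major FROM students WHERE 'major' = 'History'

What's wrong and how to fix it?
Bug: Single quotes denote string literals in SQL; the column name is being compared as a constant string

Fix: Remove the quotes around the column name (or use double quotes for an identifier)

Corrected query:
SELECT id, name, major FROM students WHERE major = 'History'

Result:
id | name  | major  
---+-------+--------
1  | Grace | History
4  | Dave  | History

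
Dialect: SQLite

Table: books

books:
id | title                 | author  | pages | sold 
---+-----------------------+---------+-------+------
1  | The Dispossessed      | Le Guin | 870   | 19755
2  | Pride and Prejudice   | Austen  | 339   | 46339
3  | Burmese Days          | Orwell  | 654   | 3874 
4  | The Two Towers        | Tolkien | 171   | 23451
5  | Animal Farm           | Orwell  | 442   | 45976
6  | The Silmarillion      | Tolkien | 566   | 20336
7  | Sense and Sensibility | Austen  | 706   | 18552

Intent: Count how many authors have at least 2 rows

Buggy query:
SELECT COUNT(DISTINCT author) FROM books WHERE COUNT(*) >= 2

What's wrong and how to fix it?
Bug: COUNT(*) cannot appear in WHERE; the per-group count doesn't exist yet

Fix: Group first with HAVING COUNT(*) >= 2, then COUNT the resulting groups

Corrected query:
SELECT COUNT(*) FROM (SELECT author FROM books GROUP BY author HAVING COUNT(*) >= 2)

Result:
COUNT(*)
--------
3       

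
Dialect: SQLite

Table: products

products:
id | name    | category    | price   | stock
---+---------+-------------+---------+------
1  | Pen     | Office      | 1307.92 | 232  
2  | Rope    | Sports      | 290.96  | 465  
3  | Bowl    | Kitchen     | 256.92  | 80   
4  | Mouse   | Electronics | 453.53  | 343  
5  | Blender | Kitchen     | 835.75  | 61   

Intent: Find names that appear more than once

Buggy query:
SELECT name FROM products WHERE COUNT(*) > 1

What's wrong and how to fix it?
Bug: COUNT(*) is an aggregate and cannot be used in WHERE

Fix: Group first, then use HAVING for the count condition

Corrected query:
SELECT name FROM products GROUP BY name HAVING COUNT(*) > 1

Result:
(no rows)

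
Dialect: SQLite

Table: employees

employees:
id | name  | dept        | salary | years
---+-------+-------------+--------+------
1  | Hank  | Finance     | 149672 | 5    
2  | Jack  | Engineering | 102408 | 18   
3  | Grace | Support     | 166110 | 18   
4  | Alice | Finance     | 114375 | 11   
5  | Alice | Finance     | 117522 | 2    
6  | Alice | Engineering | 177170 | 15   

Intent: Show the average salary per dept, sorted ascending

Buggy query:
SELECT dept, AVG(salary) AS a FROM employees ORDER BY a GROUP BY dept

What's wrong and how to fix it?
Bug: GROUP BY must precede ORDER BY

Fix: Move ORDER BY to the end, after GROUP BY

Corrected query:
SELECT dept, AVG(salary) AS a FROM employees GROUP BY dept ORDER BY a

Result:
dept        | a            
------------+--------------
Finance     | 127189.666667
Engineering | 139789       
Support     | 166110       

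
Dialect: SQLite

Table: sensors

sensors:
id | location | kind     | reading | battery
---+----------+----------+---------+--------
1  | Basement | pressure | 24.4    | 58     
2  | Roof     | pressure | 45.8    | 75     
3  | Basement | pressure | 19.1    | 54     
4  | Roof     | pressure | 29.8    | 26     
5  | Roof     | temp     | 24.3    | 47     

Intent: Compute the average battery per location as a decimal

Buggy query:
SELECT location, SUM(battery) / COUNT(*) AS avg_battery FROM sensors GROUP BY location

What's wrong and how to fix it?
Bug: Both operands are integers, so '/' performs integer division and truncates

Fix: Multiply by 1.0 (or CAST to REAL) to force floating-point division

Corrected query:
SELECT location, SUM(battery) * 1.0 / COUNT(*) AS avg_battery FROM sensors GROUP BY location

Result:
location | avg_battery
---------+------------
Basement | 56         
Roof     | 49.333333  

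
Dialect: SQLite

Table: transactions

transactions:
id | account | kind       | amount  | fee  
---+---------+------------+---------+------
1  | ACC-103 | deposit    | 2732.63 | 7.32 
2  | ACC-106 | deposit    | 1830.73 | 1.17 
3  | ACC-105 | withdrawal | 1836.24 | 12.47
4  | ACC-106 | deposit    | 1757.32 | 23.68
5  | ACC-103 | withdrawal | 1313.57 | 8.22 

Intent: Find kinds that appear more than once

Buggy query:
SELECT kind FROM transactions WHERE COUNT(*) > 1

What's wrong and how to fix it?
Bug: WHERE can't reference COUNT(*); aggregates are computed after WHERE

Fix: Group first, then use HAVING for the count condition

Corrected query:
SELECT kind FROM transactions GROUP BY kind HAVING COUNT(*) > 1

Result:
kind      
----------
deposit   
withdrawal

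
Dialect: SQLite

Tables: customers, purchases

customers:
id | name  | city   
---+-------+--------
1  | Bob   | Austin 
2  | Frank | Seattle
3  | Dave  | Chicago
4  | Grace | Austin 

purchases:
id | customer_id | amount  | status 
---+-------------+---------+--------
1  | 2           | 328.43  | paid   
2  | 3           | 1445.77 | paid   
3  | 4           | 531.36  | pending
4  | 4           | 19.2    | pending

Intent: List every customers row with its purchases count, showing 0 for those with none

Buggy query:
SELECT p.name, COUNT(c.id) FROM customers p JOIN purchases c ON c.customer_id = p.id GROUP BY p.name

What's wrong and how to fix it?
Bug: INNER JOIN drops customers rows that have no matching purchases rows

Fix: Use LEFT JOIN so parents without children still appear (COUNT(c.id) gives 0)

Corrected query:
SELECT p.name, COUNT(c.id) FROM customers p LEFT JOIN purchases c ON c.customer_id = p.id GROUP BY p.name

Result:
name  | COUNT(c.id)
------+------------
Bob   | 0          
Dave  | 1          
Frank | 1          
Grace | 2          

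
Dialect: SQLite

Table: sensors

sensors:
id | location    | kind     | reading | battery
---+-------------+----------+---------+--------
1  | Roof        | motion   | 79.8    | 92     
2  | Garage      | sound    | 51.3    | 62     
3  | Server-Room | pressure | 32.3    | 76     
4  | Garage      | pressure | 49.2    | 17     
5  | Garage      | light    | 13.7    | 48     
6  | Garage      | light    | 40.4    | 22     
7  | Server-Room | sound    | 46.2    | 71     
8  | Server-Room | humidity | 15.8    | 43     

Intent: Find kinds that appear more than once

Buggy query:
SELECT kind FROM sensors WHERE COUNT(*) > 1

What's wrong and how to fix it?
Bug: WHERE can't reference COUNT(*); aggregates are computed after WHERE

Fix: GROUP BY kind, then filter groups with HAVING COUNT(*) > 1

Corrected query:
SELECT kind FROM sensors GROUP BY kind HAVING COUNT(*) > 1

Result:
kind    
--------
light   
pressure
sound   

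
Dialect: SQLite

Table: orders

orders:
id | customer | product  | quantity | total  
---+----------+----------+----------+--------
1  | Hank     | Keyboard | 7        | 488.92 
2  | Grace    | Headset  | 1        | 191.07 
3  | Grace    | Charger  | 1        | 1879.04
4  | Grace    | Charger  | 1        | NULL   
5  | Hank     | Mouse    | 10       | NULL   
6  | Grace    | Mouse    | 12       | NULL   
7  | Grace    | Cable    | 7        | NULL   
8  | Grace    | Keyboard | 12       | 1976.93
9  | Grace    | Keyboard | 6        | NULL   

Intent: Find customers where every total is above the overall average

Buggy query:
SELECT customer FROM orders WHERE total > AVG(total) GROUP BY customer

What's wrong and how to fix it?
Bug: AVG() is an aggregate; it can't sit directly in WHERE

Fix: Use a subquery for AVG and a HAVING MIN(...) filter so the condition holds for every row in the group

Corrected query:
SELECT customer FROM orders GROUP BY customer HAVING MIN(total) > (SELECT AVG(total) FROM orders)

Result:
(no rows)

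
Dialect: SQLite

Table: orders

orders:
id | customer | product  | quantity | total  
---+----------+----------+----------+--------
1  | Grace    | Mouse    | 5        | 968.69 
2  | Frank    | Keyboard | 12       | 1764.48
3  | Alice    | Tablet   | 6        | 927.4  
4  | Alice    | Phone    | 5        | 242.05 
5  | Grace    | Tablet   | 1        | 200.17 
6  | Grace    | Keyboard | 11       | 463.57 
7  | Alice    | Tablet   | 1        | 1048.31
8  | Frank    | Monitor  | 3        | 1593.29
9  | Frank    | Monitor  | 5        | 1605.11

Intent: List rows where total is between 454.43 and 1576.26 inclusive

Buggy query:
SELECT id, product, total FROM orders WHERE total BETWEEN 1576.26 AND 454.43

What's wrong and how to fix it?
Bug: BETWEEN expects the lower bound first; with 1576.26 AND 454.43 the range is empty

Fix: Swap the bounds so the smaller value comes first

Corrected query:
SELECT id, product, total FROM orders WHERE total BETWEEN 454.43 AND 1576.26

Result:
id | product  | total  
---+----------+--------
1  | Mouse    | 968.69 
3  | Tablet   | 927.4  
6  | Keyboard | 463.57 
7  | Tablet   | 1048.31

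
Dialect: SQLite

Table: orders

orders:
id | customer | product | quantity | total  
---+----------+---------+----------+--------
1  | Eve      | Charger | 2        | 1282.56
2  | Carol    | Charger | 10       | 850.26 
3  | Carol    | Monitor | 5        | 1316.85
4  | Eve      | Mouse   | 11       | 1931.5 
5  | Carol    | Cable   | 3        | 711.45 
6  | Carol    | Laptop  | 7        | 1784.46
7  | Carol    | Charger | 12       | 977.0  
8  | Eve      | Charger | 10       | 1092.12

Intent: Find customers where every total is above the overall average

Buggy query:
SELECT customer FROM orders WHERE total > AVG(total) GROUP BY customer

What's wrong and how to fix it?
Bug: AVG() is an aggregate; it can't sit directly in WHERE

Fix: Use a subquery for AVG and a HAVING MIN(...) filter so the condition holds for every row in the group

Corrected query:
SELECT customer FROM orders GROUP BY customer HAVING MIN(total) > (SELECT AVG(total) FROM orders)

Result:
(no rows)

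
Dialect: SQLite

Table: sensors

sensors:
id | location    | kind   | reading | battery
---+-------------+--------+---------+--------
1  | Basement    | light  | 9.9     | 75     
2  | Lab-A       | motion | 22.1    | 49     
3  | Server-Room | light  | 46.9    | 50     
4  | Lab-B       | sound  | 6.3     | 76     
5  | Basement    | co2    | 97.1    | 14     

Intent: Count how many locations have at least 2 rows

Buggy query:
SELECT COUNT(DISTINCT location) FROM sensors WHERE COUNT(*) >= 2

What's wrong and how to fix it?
Bug: WHERE filters individual rows, not groups, so a group-level COUNT is invalid there

Fix: Group first with HAVING COUNT(*) >= 2, then COUNT the resulting groups

Corrected query:
SELECT COUNT(*) FROM (SELECT location FROM sensors GROUP BY location HAVING COUNT(*) >= 2)

Result:
COUNT(*)
--------
1       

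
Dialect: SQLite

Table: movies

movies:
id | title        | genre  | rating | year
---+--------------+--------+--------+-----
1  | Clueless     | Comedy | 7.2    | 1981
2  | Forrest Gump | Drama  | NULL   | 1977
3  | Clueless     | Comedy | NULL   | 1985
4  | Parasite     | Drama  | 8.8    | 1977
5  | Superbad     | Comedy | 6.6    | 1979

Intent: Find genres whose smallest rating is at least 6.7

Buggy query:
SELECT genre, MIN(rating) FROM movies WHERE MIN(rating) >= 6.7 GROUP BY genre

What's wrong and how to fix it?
Bug: Aggregates like MIN are computed per group after WHERE runs

Fix: Replace WHERE with HAVING after the GROUP BY

Corrected query:
SELECT genre, MIN(rating) FROM movies GROUP BY genre HAVING MIN(rating) >= 6.7

Result:
genre | MIN(rating)
------+------------
Drama | 8.8        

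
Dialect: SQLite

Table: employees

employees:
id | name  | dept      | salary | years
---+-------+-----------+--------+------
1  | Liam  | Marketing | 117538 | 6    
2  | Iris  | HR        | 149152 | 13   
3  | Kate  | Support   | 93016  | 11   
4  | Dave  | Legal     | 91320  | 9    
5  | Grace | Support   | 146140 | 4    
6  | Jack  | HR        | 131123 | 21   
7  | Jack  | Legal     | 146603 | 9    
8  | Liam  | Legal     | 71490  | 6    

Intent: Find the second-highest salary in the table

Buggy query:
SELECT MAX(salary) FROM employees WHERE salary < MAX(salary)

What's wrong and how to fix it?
Bug: MAX(salary) on the right of the comparison is an aggregate-in-WHERE error

Fix: Compute the overall MAX in a subquery, then take MAX of rows below it

Corrected query:
SELECT MAX(salary) FROM employees WHERE salary < (SELECT MAX(salary) FROM employees)

Result:
MAX(salary)
-----------
146603     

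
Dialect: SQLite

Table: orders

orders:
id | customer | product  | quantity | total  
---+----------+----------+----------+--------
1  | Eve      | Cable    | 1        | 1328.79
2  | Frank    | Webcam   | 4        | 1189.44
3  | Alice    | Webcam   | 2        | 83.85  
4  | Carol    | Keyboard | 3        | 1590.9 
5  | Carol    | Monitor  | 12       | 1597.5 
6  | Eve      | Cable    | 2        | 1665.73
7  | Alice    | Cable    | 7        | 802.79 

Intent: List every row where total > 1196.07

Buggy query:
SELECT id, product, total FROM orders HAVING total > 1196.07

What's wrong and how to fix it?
Bug: This is a non-aggregate query (no GROUP BY, no aggregates), so in SQLite the HAVING clause is invalid here; a row-level condition belongs in WHERE

Fix: Replace HAVING with WHERE since the condition applies to individual rows

Corrected query:
SELECT id, product, total FROM orders WHERE total > 1196.07

Result:
id | product  | total  
---+----------+--------
1  | Cable    | 1328.79
4  | Keyboard | 1590.9 
5  | Monitor  | 1597.5 
6  | Cable    | 1665.73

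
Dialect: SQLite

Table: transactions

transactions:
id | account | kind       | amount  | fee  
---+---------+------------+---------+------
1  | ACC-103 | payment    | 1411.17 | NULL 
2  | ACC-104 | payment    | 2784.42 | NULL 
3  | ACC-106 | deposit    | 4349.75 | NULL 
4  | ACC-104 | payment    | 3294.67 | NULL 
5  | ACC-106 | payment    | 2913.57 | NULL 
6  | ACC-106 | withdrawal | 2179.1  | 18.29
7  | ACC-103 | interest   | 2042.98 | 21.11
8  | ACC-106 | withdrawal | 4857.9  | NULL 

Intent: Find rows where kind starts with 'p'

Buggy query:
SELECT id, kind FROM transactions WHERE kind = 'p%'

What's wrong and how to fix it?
Bug: Wildcards only work with LIKE; '=' treats '%' as a literal character

Fix: Replace '=' with LIKE so 'p%' is treated as a pattern

Corrected query:
SELECT id, kind FROM transactions WHERE kind LIKE 'p%'

Result:
id | kind   
---+--------
1  | payment
2  | payment
4  | payment
5  | payment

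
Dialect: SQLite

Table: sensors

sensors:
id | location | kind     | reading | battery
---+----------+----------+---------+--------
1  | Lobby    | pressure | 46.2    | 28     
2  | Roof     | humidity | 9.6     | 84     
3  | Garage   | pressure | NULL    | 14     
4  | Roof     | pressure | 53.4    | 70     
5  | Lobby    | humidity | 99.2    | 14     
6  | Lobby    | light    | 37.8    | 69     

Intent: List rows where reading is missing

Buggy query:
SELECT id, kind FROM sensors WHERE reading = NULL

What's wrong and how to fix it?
Bug: '= NULL' is always unknown in SQL three-valued logic, so no rows match

Fix: Use IS NULL to test for NULL

Corrected query:
SELECT id, kind FROM sensors WHERE reading IS NULL

Result:
id | kind    
---+---------
3  | pressure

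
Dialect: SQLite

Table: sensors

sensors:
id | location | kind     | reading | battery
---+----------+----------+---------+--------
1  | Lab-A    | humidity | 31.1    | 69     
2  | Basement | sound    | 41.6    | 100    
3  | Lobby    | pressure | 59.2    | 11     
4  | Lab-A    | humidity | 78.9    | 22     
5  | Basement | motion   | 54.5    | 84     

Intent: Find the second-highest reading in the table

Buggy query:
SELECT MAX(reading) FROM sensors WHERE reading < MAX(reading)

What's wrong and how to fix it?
Bug: The inner MAX is an aggregate inside WHERE, which is not allowed

Fix: Put the inner MAX in a scalar subquery

Corrected query:
SELECT MAX(reading) FROM sensors WHERE reading < (SELECT MAX(reading) FROM sensors)

Result:
MAX(reading)
------------
59.2        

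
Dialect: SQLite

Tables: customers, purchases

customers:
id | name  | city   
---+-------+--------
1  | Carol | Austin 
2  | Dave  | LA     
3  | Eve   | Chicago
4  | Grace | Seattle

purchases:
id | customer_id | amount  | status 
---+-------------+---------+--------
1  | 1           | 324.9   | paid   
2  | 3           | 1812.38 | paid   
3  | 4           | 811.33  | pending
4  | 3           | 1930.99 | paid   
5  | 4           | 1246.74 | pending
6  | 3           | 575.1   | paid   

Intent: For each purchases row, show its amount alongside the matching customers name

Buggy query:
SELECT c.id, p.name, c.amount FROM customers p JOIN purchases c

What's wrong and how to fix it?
Bug: Missing join condition: each purchases row is matched to all customers rows instead of just its own

Fix: Specify the join condition linking the foreign key to the parent id

Corrected query:
SELECT c.id, p.name, c.amount FROM customers p JOIN purchases c ON c.customer_id = p.id

Result:
id | name  | amount 
---+-------+--------
1  | Carol | 324.9  
2  | Eve   | 1812.38
3  | Grace | 811.33 
4  | Eve   | 1930.99
5  | Grace | 1246.74
6  | Eve   | 575.1  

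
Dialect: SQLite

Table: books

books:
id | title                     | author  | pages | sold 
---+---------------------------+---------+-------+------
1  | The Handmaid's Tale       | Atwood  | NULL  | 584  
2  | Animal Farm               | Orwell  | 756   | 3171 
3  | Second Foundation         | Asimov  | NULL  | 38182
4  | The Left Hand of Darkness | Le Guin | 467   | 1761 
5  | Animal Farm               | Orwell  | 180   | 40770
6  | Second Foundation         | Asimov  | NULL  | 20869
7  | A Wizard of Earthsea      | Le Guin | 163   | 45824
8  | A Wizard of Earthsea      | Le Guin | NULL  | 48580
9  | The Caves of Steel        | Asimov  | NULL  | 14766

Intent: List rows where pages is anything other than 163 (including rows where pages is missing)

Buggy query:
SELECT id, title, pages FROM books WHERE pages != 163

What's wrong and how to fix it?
Bug: Inequality against NULL is unknown, not true; rows with NULL are dropped

Fix: Add an explicit OR pages IS NULL to include the missing-value rows

Corrected query:
SELECT id, title, pages FROM books WHERE pages != 163 OR pages IS NULL

Result:
id | title                     | pages
---+---------------------------+------
1  | The Handmaid's Tale       | NULL 
2  | Animal Farm               | 756  
3  | Second Foundation         | NULL 
4  | The Left Hand of Darkness | 467  
5  | Animal Farm               | 180  
6  | Second Foundation         | NULL 
8  | A Wizard of Earthsea      | NULL 
9  | The Caves of Steel        | NULL 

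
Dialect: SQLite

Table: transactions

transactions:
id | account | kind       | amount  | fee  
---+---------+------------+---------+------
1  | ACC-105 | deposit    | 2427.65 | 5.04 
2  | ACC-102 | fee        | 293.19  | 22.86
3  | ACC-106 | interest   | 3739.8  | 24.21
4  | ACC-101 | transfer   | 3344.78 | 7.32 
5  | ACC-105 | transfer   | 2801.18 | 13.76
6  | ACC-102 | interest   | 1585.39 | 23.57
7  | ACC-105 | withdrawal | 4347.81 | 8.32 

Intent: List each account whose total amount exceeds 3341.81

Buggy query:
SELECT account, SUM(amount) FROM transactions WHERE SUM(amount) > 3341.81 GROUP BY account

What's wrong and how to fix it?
Bug: Aggregate functions cannot appear in a WHERE clause

Fix: Use HAVING (which filters groups after aggregation) instead of WHERE

Corrected query:
SELECT account, SUM(amount) FROM transactions GROUP BY account HAVING SUM(amount) > 3341.81

Result:
account | SUM(amount)
--------+------------
ACC-101 | 3344.78    
ACC-105 | 9576.64    
ACC-106 | 3739.8     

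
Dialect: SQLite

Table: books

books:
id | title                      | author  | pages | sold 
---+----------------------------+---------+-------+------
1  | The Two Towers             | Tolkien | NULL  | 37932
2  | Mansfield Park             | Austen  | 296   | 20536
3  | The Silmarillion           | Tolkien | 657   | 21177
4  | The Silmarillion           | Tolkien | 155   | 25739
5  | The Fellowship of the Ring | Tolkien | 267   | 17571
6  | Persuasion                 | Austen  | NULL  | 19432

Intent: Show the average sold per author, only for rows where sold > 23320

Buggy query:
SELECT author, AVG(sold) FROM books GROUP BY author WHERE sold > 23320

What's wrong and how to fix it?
Bug: Row-level WHERE must come before GROUP BY in the clause order

Fix: Move the WHERE clause before GROUP BY

Corrected query:
SELECT author, AVG(sold) FROM books WHERE sold > 23320 GROUP BY author

Result:
author  | AVG(sold)
--------+----------
Tolkien | 31835.5  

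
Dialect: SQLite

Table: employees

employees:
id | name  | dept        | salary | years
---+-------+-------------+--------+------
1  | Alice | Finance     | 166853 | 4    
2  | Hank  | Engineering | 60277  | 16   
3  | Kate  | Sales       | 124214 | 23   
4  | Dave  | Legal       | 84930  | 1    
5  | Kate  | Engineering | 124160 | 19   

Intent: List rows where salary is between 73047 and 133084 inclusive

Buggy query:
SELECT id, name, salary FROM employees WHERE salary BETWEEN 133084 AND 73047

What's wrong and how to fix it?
Bug: BETWEEN expects the lower bound first; with 133084 AND 73047 the range is empty

Fix: Swap the bounds so the smaller value comes first

Corrected query:
SELECT id, name, salary FROM employees WHERE salary BETWEEN 73047 AND 133084

Result:
id | name | salary
---+------+-------
3  | Kate | 124214
4  | Dave | 84930 
5  | Kate | 124160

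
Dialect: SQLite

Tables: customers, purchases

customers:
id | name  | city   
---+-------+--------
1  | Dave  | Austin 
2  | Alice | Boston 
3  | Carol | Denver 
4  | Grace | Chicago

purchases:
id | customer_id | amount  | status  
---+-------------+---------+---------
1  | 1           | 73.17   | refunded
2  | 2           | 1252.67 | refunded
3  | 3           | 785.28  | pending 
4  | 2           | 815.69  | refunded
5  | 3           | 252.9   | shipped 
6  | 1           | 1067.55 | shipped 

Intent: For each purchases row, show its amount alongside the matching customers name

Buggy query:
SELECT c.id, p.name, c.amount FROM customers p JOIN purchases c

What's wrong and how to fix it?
Bug: JOIN with no ON clause produces a cartesian product; every purchases row pairs with every customers row

Fix: Add ON c.customer_id = p.id to the JOIN

Corrected query:
SELECT c.id, p.name, c.amount FROM customers p JOIN purchases c ON c.customer_id = p.id

Result:
id | name  | amount 
---+-------+--------
1  | Dave  | 73.17  
2  | Alice | 1252.67
3  | Carol | 785.28 
4  | Alice | 815.69 
5  | Carol | 252.9  
6  | Dave  | 1067.55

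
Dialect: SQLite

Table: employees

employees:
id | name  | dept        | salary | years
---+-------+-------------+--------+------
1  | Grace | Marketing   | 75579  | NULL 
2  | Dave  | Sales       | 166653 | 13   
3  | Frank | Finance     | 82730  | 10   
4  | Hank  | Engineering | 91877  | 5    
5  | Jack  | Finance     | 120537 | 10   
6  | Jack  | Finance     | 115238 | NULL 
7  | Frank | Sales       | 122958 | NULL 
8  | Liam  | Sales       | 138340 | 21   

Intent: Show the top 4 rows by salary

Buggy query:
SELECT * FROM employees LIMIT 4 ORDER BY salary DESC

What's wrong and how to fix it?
Bug: ORDER BY cannot follow LIMIT; LIMIT is the final clause

Fix: Swap the clauses: ORDER BY first, then LIMIT

Corrected query:
SELECT * FROM employees ORDER BY salary DESC LIMIT 4

Result:
id | name  | dept    | salary | years
---+-------+---------+--------+------
2  | Dave  | Sales   | 166653 | 13   
8  | Liam  | Sales   | 138340 | 21   
7  | Frank | Sales   | 122958 | NULL 
5  | Jack  | Finance | 120537 | 10   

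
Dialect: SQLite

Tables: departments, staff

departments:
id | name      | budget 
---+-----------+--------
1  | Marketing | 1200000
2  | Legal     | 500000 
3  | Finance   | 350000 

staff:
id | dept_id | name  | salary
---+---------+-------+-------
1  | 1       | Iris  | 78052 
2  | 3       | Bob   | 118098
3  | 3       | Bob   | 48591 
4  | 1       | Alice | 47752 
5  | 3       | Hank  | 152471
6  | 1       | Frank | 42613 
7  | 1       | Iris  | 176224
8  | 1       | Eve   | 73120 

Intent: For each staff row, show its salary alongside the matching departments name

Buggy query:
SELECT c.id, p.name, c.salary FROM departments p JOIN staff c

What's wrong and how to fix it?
Bug: JOIN with no ON clause produces a cartesian product; every staff row pairs with every departments row

Fix: Add ON c.dept_id = p.id to the JOIN

Corrected query:
SELECT c.id, p.name, c.salary FROM departments p JOIN staff c ON c.dept_id = p.id

Result:
id | name      | salary
---+-----------+-------
1  | Marketing | 78052 
2  | Finance   | 118098
3  | Finance   | 48591 
4  | Marketing | 47752 
5  | Finance   | 152471
6  | Marketing | 42613 
7  | Marketing | 176224
8  | Marketing | 73120 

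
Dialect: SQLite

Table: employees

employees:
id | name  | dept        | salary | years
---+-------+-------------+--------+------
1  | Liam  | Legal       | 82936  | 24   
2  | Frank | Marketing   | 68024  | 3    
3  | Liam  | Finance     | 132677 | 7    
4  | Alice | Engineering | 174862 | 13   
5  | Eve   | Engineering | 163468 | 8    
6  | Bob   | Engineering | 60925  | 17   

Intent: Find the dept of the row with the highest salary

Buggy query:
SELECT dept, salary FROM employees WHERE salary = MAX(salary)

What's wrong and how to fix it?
Bug: MAX(salary) is an aggregate and cannot be used directly in WHERE

Fix: Wrap MAX in a scalar subquery so WHERE compares against a single value

Corrected query:
SELECT dept, salary FROM employees WHERE salary = (SELECT MAX(salary) FROM employees)

Result:
dept        | salary
------------+-------
Engineering | 174862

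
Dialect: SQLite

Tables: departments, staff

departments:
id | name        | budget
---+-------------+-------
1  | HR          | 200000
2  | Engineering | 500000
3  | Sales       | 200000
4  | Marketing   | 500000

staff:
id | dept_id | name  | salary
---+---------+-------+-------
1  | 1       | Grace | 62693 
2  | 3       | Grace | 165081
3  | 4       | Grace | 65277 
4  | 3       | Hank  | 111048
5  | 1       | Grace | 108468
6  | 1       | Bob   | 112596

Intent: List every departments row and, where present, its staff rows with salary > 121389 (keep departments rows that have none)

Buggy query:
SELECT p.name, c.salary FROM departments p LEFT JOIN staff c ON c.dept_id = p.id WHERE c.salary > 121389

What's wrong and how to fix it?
Bug: A WHERE condition on the right-hand table after LEFT JOIN drops unmatched parents

Fix: Move the right-table condition into the ON clause so unmatched parents are kept

Corrected query:
SELECT p.name, c.salary FROM departments p LEFT JOIN staff c ON c.dept_id = p.id AND c.salary > 121389

Result:
name        | salary
------------+-------
HR          | NULL  
Engineering | NULL  
Sales       | 165081
Marketing   | NULL  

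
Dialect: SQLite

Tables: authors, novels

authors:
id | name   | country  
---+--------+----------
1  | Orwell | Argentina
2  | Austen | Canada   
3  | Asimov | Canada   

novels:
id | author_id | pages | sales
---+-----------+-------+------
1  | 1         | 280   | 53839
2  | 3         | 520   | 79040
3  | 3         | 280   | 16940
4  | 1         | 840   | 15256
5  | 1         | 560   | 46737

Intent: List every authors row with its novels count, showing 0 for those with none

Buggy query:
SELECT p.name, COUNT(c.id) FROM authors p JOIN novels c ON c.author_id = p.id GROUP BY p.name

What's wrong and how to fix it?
Bug: INNER JOIN drops authors rows that have no matching novels rows

Fix: Use LEFT JOIN so parents without children still appear (COUNT(c.id) gives 0)

Corrected query:
SELECT p.name, COUNT(c.id) FROM authors p LEFT JOIN novels c ON c.author_id = p.id GROUP BY p.name

Result:
name   | COUNT(c.id)
-------+------------
Asimov | 2          
Austen | 0          
Orwell | 3          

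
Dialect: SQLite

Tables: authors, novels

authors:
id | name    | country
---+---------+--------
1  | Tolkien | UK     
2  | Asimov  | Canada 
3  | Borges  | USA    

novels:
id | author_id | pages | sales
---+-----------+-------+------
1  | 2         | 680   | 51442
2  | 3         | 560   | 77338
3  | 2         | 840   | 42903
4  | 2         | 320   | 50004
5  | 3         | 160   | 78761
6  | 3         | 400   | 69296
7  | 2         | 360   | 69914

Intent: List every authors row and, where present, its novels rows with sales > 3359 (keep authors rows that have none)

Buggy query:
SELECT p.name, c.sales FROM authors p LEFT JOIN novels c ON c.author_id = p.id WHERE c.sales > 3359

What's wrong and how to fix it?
Bug: Filtering c.sales in WHERE discards the NULL rows produced by LEFT JOIN, turning it into an inner join

Fix: Move the right-table condition into the ON clause so unmatched parents are kept

Corrected query:
SELECT p.name, c.sales FROM authors p LEFT JOIN novels c ON c.author_id = p.id AND c.sales > 3359

Result:
name    | sales
--------+------
Tolkien | NULL 
Asimov  | 42903
Asimov  | 50004
Asimov  | 51442
Asimov  | 69914
Borges  | 69296
Borges  | 77338
Borges  | 78761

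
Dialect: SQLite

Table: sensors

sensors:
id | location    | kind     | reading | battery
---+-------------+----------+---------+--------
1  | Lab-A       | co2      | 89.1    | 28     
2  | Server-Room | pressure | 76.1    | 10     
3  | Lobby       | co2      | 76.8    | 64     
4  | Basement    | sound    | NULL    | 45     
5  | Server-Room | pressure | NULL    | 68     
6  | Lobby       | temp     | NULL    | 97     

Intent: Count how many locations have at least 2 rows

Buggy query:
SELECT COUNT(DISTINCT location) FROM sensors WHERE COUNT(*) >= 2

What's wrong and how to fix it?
Bug: COUNT(*) cannot appear in WHERE; the per-group count doesn't exist yet

Fix: Use a subquery that GROUPs and filters with HAVING, then count its rows

Corrected query:
SELECT COUNT(*) FROM (SELECT location FROM sensors GROUP BY location HAVING COUNT(*) >= 2)

Result:
COUNT(*)
--------
2       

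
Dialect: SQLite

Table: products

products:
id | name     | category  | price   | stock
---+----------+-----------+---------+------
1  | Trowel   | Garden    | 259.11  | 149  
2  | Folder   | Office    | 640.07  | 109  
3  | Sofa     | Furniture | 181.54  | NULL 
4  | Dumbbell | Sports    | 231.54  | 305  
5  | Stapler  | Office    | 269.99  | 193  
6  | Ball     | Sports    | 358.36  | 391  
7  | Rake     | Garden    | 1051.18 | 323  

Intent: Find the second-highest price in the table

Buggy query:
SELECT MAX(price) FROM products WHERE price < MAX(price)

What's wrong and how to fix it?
Bug: The inner MAX is an aggregate inside WHERE, which is not allowed

Fix: Compute the overall MAX in a subquery, then take MAX of rows below it

Corrected query:
SELECT MAX(price) FROM products WHERE price < (SELECT MAX(price) FROM products)

Result:
MAX(price)
----------
640.07    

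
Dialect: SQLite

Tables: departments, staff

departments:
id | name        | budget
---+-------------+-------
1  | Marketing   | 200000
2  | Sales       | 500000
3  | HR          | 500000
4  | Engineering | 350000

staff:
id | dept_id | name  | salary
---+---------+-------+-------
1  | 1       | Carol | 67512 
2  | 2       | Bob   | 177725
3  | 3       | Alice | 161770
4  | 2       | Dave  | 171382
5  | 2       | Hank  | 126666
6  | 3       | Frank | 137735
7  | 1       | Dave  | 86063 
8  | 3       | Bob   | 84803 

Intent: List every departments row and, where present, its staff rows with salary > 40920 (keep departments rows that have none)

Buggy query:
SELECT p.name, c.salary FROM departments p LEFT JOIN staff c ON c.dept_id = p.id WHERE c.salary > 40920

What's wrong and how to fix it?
Bug: Filtering c.salary in WHERE discards the NULL rows produced by LEFT JOIN, turning it into an inner join

Fix: Move the right-table condition into the ON clause so unmatched parents are kept

Corrected query:
SELECT p.name, c.salary FROM departments p LEFT JOIN staff c ON c.dept_id = p.id AND c.salary > 40920

Result:
name        | salary
------------+-------
Marketing   | 67512 
Marketing   | 86063 
Sales       | 126666
Sales       | 171382
Sales       | 177725
HR          | 84803 
HR          | 137735
HR          | 161770
Engineering | NULL  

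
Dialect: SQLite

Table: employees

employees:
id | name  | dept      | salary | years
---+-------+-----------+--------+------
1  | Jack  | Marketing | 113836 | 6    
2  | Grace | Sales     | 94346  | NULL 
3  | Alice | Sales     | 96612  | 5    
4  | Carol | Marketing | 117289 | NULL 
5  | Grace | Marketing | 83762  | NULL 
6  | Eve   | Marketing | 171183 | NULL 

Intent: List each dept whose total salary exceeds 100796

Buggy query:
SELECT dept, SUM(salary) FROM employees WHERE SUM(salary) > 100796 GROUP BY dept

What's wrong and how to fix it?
Bug: SUM(salary) is an aggregate, but WHERE filters rows before aggregation

Fix: Use HAVING (which filters groups after aggregation) instead of WHERE

Corrected query:
SELECT dept, SUM(salary) FROM employees GROUP BY dept HAVING SUM(salary) > 100796

Result:
dept      | SUM(salary)
----------+------------
Marketing | 486070     
Sales     | 190958     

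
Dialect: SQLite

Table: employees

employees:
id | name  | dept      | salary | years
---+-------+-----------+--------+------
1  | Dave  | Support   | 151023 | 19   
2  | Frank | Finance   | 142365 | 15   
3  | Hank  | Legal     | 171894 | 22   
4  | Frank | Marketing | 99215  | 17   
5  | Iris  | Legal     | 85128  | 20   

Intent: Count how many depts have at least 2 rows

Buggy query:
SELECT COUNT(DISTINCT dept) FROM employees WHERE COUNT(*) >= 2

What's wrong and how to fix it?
Bug: COUNT(*) cannot appear in WHERE; the per-group count doesn't exist yet

Fix: Use a subquery that GROUPs and filters with HAVING, then count its rows

Corrected query:
SELECT COUNT(*) FROM (SELECT dept FROM employees GROUP BY dept HAVING COUNT(*) >= 2)

Result:
COUNT(*)
--------
1       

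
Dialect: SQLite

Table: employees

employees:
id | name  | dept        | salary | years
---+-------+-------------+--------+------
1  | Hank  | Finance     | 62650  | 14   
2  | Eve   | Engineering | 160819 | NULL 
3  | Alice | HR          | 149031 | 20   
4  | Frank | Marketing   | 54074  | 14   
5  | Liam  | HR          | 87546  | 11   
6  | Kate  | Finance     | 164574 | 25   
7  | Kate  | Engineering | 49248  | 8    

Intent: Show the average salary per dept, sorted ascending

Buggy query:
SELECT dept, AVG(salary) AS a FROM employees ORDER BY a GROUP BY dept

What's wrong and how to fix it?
Bug: ORDER BY appears before GROUP BY; SQL clause order requires GROUP BY first

Fix: Reorder: SELECT … FROM … GROUP BY … ORDER BY …

Corrected query:
SELECT dept, AVG(salary) AS a FROM employees GROUP BY dept ORDER BY a

Result:
dept        | a       
------------+---------
Marketing   | 54074   
Engineering | 105033.5
Finance     | 113612  
HR          | 118288.5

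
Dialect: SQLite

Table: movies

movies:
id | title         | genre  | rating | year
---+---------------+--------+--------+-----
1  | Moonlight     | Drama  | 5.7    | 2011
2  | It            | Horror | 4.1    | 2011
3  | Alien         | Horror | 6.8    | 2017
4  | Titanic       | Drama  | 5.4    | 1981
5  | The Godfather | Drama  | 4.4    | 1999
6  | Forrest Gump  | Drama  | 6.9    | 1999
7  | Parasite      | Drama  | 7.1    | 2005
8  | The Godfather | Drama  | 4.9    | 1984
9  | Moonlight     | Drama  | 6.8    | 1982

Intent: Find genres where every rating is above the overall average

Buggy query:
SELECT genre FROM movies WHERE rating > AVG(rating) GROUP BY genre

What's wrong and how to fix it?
Bug: WHERE evaluates per row before aggregation, so AVG() is unavailable

Fix: Compute the overall average in a scalar subquery and compare each group's MIN against it in HAVING

Corrected query:
SELECT genre FROM movies GROUP BY genre HAVING MIN(rating) > (SELECT AVG(rating) FROM movies)

Result:
(no rows)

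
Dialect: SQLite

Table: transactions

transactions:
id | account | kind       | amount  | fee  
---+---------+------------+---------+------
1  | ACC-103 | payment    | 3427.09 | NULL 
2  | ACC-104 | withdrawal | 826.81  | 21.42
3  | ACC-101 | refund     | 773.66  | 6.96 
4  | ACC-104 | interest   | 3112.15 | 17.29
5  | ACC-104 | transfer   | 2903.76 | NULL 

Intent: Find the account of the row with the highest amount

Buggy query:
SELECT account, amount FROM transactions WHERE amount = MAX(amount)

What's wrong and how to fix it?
Bug: MAX(amount) is an aggregate and cannot be used directly in WHERE

Fix: Use a subquery: WHERE amount = (SELECT MAX(amount) FROM transactions)

Corrected query:
SELECT account, amount FROM transactions WHERE amount = (SELECT MAX(amount) FROM transactions)

Result:
account | amount 
--------+--------
ACC-103 | 3427.09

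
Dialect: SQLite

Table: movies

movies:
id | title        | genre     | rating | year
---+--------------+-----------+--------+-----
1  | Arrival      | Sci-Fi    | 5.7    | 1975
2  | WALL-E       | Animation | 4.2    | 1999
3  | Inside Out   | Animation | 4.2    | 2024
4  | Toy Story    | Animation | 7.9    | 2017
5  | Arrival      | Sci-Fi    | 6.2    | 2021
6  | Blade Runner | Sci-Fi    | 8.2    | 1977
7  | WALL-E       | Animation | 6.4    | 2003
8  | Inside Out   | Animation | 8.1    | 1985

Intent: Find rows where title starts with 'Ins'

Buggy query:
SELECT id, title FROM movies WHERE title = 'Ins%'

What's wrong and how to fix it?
Bug: '=' compares the literal string including the % character; pattern matching needs LIKE

Fix: Replace '=' with LIKE so 'Ins%' is treated as a pattern

Corrected query:
SELECT id, title FROM movies WHERE title LIKE 'Ins%'

Result:
id | title     
---+-----------
3  | Inside Out
8  | Inside Out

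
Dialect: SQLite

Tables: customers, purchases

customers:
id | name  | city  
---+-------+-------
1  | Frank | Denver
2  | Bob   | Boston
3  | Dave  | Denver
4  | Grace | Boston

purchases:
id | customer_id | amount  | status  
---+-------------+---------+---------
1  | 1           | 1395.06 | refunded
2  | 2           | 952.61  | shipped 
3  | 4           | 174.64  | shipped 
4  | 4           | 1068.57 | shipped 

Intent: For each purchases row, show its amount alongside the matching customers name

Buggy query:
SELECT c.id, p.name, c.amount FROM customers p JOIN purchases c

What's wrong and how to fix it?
Bug: Missing join condition: each purchases row is matched to all customers rows instead of just its own

Fix: Add ON c.customer_id = p.id to the JOIN

Corrected query:
SELECT c.id, p.name, c.amount FROM customers p JOIN purchases c ON c.customer_id = p.id

Result:
id | name  | amount 
---+-------+--------
1  | Frank | 1395.06
2  | Bob   | 952.61 
3  | Grace | 174.64 
4  | Grace | 1068.57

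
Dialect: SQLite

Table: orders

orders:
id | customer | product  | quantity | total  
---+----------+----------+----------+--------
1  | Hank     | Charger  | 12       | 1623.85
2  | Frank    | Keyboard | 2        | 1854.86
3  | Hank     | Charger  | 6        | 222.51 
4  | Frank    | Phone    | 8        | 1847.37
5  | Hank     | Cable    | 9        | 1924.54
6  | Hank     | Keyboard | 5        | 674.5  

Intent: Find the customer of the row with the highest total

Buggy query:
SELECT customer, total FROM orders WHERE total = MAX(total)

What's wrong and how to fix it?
Bug: WHERE is evaluated per row; an aggregate over the whole table isn't defined there

Fix: Wrap MAX in a scalar subquery so WHERE compares against a single value

Corrected query:
SELECT customer, total FROM orders WHERE total = (SELECT MAX(total) FROM orders)

Result:
customer | total  
---------+--------
Hank     | 1924.54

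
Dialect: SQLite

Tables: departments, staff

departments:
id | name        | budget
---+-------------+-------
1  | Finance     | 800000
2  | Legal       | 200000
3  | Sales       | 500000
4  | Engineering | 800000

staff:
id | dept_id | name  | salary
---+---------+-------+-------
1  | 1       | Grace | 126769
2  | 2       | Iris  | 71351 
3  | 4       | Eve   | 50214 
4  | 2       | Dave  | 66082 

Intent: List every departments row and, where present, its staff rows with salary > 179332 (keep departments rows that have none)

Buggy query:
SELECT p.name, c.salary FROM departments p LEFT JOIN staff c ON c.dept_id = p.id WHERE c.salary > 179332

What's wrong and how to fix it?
Bug: Filtering c.salary in WHERE discards the NULL rows produced by LEFT JOIN, turning it into an inner join

Fix: Put 'c.salary > 179332' in the JOIN's ON clause instead of WHERE

Corrected query:
SELECT p.name, c.salary FROM departments p LEFT JOIN staff c ON c.dept_id = p.id AND c.salary > 179332

Result:
name        | salary
------------+-------
Finance     | NULL  
Legal       | NULL  
Sales       | NULL  
Engineering | NULL  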